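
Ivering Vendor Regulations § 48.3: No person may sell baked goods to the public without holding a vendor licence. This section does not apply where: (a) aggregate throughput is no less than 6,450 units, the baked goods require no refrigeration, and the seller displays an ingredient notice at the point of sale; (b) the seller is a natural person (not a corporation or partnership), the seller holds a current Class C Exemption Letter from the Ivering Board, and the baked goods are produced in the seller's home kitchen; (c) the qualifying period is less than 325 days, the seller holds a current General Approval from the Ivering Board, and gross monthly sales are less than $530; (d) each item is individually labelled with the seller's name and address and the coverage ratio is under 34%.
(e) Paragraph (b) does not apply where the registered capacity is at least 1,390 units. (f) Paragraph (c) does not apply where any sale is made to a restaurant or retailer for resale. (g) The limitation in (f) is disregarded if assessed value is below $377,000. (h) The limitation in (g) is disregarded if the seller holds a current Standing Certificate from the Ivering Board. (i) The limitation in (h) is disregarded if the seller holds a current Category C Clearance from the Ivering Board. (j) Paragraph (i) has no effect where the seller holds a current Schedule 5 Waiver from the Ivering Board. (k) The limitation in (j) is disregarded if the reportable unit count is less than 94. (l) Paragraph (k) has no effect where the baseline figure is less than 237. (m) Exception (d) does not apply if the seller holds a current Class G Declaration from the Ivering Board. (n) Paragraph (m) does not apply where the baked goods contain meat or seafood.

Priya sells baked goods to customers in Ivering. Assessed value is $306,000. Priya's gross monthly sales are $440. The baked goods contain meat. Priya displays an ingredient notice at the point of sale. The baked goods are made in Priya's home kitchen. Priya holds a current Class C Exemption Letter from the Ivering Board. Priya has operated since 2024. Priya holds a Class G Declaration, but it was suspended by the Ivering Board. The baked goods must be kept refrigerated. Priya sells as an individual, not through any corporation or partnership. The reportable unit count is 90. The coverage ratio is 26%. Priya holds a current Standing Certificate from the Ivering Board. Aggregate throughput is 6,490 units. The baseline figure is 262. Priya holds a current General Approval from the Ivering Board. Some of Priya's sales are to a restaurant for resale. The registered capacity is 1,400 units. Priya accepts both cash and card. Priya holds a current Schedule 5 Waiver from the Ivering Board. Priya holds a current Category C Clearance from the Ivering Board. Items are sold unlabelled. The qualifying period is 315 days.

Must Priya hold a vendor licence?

No — exception (c) applies; Priya is not required to hold a vendor licence.

Exception (a) does not apply: the baked goods require refrigeration.
All of (b)'s requirements are met (the seller is a natural person; a current Class C Exemption Letter is held; the baked goods are home-kitchen produced). But: (e) is engaged — the registered capacity is 1,400 units, meeting the 1,390 units threshold. Exception (b) does not apply.
Exception (c) is satisfied on its face — the qualifying period is 315 days, less than the 325 days limit; a current General Approval is held; gross monthly sales are $440, less than the $530 limit. Considering the limiting provisions: (f) operates (some sales are to a restaurant for resale), but is set aside by (g): (g) applies — assessed value is $306,000, below the $377,000 limit. (h) would limit (g) — a current Standing Certificate is held — but (i) sets (h) aside: (i) operates against (h): a current Category C Clearance is held. (j) applies (a current Schedule 5 Waiver is held), but is itself disapplied by (k): (k) is triggered — the reportable unit count is 90, less than the 94 limit. (l) is not engaged (the baseline figure is 262, not less than 237), so (k) stands. Exception (c) stands.
Exception (d) fails — items are sold unlabelled.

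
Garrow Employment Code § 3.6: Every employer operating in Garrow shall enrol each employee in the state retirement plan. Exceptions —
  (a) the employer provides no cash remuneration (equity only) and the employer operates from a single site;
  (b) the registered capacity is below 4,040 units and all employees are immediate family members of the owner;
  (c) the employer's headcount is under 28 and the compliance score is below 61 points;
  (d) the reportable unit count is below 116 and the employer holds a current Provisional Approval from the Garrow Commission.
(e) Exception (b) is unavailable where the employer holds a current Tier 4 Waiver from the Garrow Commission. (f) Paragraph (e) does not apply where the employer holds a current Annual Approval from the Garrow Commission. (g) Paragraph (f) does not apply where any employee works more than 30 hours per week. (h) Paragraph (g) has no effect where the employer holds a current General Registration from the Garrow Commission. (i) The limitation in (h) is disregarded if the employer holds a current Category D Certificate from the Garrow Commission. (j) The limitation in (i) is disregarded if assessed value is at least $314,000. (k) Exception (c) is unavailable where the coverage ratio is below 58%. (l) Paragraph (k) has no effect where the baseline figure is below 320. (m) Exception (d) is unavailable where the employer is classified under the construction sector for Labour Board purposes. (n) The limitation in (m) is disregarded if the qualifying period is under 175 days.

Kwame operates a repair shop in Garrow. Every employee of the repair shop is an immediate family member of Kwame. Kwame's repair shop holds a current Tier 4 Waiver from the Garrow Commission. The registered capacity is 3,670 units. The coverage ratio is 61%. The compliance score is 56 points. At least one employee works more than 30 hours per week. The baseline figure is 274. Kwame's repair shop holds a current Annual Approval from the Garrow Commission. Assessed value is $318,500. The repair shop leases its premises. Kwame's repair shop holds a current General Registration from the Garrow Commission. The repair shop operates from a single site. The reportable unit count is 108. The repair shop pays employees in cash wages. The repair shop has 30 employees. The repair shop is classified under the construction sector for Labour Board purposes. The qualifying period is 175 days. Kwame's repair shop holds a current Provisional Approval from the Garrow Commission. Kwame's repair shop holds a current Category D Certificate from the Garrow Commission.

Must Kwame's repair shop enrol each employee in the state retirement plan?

No — exception (b) applies; Kwame's repair shop is not required to enrol each employee in the state retirement plan.

Exception (a) fails — employees are paid cash wages.
Exception (b): the registered capacity is 3,670 units, below the 4,040 units limit; every employee is an immediate family member — every condition holds. Under paragraphs (e)–(j): (e) is triggered (a current Tier 4 Waiver is held), but is set aside by (f): (f) operates against (e): a current Annual Approval is held. (g) operates (at least one employee exceeds 30 hours/week), but is overridden by (h): (h) applies — a current General Registration is held. (i) would limit (h) — a current Category D Certificate is held — but (j) sets (i) aside: (j) applies — assessed value is $318,500, meeting the $314,000 threshold. (b) remains available.
Exception (c) requires that the employer's headcount is under 28; but the employer's headcount is 30, not under 28, so (c) is unavailable.
All of (d)'s requirements are met (the reportable unit count is 108, below the 116 limit; a current Provisional Approval is held). But applying paragraphs (m)–(n): (m) operates against (d): the repair shop is classified under the construction sector. (n), which would lift (m), is not triggered — the qualifying period is 175 days, not under 175 days. So (d) is unavailable.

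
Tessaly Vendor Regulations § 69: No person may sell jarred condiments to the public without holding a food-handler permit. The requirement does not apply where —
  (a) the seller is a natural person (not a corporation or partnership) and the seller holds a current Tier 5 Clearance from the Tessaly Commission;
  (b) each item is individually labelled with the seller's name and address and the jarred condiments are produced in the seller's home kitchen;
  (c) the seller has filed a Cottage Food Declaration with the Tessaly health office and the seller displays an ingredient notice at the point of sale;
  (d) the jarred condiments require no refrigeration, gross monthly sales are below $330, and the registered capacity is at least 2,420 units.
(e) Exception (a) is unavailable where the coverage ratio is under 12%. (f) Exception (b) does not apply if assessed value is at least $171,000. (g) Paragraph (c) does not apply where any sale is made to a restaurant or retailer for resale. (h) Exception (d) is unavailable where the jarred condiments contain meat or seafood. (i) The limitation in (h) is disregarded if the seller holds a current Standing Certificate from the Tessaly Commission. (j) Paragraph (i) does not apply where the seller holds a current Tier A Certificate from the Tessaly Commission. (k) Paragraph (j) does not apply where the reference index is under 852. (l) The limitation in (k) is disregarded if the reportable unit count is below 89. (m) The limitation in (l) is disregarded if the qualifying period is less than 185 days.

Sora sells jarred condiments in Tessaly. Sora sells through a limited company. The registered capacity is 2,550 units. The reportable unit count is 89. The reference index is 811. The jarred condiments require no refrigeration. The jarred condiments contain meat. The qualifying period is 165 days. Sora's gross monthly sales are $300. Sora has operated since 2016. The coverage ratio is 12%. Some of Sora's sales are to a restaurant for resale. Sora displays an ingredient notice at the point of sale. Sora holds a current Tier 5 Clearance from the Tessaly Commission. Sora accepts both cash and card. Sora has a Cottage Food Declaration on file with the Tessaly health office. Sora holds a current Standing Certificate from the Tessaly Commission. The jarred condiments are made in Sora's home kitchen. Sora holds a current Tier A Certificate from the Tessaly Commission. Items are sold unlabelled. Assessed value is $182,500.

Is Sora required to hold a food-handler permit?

No — exception (d) applies; Sora is not required to hold a food-handler permit.

Exception (a) requires that the seller is a natural person (not a corporation or partnership); but the seller operates through a limited company, so (a) is unavailable.
Exception (b) fails — items are sold unlabelled.
Exception (c)'s conditions are all satisfied: a Cottage Food Declaration is on file; an ingredient notice is displayed. But: (g) is engaged — some sales are to a restaurant for resale. (c) is therefore removed.
Exception (d): the jarred condiments are shelf-stable; gross monthly sales are $300, below the $330 limit; the registered capacity is 2,550 units, meeting the 2,420 units threshold — every condition holds. As to paragraphs (h)–(m): (h) is triggered (the jarred condiments contain meat), but is displaced by (i): (i) operates against (h): a current Standing Certificate is held. (j) is triggered (a current Tier A Certificate is held), but yields to (k): (k) operates against (j): the reference index is 811, under the 852 limit. (l) is inapplicable (the reportable unit count is 89, not below 89), so (k) stands. Exception (d) stands.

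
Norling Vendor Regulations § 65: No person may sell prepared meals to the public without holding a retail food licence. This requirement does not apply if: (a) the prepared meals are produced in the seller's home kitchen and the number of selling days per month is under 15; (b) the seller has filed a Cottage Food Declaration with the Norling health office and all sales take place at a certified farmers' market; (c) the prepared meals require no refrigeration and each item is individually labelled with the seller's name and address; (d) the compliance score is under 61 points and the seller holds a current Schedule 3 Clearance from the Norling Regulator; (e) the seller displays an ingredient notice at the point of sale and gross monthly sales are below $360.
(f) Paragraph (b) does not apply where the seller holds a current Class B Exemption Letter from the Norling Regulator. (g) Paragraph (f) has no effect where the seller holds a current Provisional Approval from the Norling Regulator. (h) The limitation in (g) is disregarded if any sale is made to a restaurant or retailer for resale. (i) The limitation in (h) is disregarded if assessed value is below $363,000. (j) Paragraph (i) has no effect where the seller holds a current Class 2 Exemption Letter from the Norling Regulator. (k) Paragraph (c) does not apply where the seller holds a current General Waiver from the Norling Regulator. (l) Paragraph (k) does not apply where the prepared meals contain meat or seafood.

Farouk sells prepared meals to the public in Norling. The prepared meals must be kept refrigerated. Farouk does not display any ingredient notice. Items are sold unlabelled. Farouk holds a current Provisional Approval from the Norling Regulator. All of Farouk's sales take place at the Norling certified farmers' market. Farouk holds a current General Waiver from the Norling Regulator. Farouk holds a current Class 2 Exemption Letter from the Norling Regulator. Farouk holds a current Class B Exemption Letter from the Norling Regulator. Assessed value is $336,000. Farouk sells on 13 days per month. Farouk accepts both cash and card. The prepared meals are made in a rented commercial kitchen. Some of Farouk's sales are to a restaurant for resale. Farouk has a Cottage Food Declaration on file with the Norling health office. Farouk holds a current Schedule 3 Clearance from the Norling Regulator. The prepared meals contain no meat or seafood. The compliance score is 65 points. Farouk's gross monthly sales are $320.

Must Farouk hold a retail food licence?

Exception (a) fails — the prepared meals are made in a commercial kitchen, not a home kitchen.
Exception (b): a Cottage Food Declaration is on file; all sales are at a certified farmers' market — every condition holds. Turning to paragraphs (f)–(j): (f) operates against (b): a current Class B Exemption Letter is held. (g) would limit (f) — a current Provisional Approval is held — but (h) sets (g) aside: (h) is triggered — some sales are to a restaurant for resale. (i) would limit (h) — assessed value is $336,000, below the $363,000 limit — but (j) sets (i) aside: (j) operates — a current Class 2 Exemption Letter is held. (b) is therefore removed.
Exception (c) fails — the prepared meals require refrigeration.
Exception (d) fails — the compliance score is 65 points, not under 61 points.
Exception (e) requires that the seller displays an ingredient notice at the point of sale; but no ingredient notice is displayed, so (e) is unavailable.
No exception is made out. Farouk falls within the general rule.

Yes — Farouk must hold a retail food licence.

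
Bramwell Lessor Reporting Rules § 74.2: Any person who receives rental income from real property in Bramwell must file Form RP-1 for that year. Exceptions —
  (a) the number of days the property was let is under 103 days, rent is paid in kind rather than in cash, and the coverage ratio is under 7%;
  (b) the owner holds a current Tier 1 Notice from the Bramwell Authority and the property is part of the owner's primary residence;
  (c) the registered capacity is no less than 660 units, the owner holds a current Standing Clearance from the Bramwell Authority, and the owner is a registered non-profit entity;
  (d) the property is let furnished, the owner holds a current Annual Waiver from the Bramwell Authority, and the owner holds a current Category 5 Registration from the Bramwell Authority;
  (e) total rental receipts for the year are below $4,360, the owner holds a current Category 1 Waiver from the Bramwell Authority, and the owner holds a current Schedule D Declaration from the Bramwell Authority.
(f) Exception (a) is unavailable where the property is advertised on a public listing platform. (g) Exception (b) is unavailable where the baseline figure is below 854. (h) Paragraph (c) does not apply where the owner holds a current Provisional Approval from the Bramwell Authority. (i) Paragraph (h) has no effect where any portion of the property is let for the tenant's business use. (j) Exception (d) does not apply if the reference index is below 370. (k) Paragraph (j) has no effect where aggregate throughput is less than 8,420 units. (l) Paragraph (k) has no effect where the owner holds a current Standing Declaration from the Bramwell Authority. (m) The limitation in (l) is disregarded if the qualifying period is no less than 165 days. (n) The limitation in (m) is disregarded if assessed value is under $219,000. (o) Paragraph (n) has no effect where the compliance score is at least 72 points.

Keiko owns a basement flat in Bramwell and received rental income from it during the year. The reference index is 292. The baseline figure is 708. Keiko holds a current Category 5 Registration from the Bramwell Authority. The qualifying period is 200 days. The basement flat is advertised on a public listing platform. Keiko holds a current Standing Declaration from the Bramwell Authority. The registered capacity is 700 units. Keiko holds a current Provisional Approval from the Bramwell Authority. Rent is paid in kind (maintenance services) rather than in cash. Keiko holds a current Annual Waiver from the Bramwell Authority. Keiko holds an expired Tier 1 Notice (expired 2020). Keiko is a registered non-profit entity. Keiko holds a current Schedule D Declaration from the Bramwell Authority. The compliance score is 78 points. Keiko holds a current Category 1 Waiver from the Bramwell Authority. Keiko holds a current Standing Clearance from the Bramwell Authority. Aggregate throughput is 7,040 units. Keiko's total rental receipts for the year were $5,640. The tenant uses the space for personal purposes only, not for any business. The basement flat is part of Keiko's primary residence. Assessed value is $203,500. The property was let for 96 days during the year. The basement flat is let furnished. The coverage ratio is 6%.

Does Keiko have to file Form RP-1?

No — exception (d) applies; Keiko is not required to file Form RP-1.

All of (a)'s requirements are met (the number of days the property was let is 96 days, under the 103 days limit; rent is paid in kind; the coverage ratio is 6%, under the 7% limit). However, paragraph (f) must be considered: (f) is engaged — the property is publicly advertised. (a) is therefore removed.
Exception (b) fails — no current Tier 1 Notice is held.
Exception (c) is satisfied on its face — the registered capacity is 700 units, meeting the 660 units threshold; a current Standing Clearance is held; Keiko is a registered non-profit. But: (h) operates against (c): a current Provisional Approval is held. (i) is not engaged (the space is used for personal purposes only), so (h) stands. So (c) is unavailable.
Exception (d)'s conditions are all satisfied: the property is let furnished; a current Annual Waiver is held; a current Category 5 Registration is held. Under paragraphs (j)–(o): (j) would limit (d) — the reference index is 292, below the 370 limit — but (k) sets (j) aside: (k) is engaged — aggregate throughput is 7,040 units, less than the 8,420 units limit. (l) applies (a current Standing Declaration is held), but is itself disapplied by (m): (m) operates against (l): the qualifying period is 200 days, meeting the 165 days threshold. (n) is engaged (assessed value is $203,500, under the $219,000 limit), but is displaced by (o): (o) applies — the compliance score is 78 points, meeting the 72 points threshold. Exception (d) stands.
Exception (e) does not apply: total rental receipts for the year are $5,640, not below $4,360.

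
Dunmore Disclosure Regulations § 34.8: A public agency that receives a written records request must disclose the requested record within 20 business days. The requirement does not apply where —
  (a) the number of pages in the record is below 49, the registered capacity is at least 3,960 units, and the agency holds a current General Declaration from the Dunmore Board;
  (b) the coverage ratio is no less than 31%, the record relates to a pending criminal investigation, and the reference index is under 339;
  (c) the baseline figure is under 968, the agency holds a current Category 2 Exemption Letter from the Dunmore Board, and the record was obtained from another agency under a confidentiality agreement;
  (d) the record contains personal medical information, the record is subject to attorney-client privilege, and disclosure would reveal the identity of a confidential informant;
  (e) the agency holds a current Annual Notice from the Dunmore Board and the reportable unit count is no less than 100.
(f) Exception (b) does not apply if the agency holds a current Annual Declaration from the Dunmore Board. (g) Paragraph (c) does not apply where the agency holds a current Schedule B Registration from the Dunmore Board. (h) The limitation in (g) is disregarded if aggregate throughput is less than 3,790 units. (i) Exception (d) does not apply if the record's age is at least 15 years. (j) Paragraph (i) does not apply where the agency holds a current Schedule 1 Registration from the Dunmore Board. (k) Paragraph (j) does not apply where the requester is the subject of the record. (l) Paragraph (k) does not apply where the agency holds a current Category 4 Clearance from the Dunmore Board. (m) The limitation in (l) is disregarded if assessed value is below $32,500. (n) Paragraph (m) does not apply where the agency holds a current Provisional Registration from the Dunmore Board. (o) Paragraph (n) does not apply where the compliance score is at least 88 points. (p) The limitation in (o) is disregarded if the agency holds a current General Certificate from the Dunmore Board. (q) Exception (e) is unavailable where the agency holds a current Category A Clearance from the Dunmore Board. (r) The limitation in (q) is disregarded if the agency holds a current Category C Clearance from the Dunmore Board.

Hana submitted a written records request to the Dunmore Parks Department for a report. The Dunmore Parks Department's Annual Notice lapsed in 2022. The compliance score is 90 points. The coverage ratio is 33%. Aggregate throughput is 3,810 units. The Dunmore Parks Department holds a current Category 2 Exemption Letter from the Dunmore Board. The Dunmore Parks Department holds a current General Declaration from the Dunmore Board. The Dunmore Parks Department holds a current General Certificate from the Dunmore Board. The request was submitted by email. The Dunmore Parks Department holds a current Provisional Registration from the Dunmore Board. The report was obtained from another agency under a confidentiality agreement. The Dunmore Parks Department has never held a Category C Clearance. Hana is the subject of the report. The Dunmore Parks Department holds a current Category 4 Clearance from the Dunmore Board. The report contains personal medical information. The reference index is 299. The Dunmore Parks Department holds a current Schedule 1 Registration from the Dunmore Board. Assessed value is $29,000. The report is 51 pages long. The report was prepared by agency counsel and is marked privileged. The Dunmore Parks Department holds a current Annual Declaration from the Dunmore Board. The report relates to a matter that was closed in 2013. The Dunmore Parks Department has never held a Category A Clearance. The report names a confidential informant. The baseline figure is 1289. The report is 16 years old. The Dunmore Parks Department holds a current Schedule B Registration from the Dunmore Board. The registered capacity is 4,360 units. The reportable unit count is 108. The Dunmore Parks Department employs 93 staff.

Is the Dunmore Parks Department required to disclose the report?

Exception (a) does not apply: the number of pages in the record is 51, not below 49.
Exception (b) requires that the record relates to a pending criminal investigation; but the report relates to a closed matter, so (b) is unavailable.
Exception (c) requires that the baseline figure is under 968; but the baseline figure is 1,289, not under 968, so (c) is unavailable.
Exception (d) is satisfied on its face — the report contains personal medical information; the report is privileged; the report names a confidential informant. Under paragraphs (i)–(p): (i) is triggered (the record's age is 16 years, meeting the 15 years threshold), but is displaced by (j): (j) operates against (i): a current Schedule 1 Registration is held. (k) is triggered (Hana is the subject of the report), but is itself disapplied by (l): (l) operates against (k): a current Category 4 Clearance is held. (m) would limit (l) — assessed value is $29,000, below the $32,500 limit — but (n) sets (m) aside: (n) applies — a current Provisional Registration is held. (o) is triggered (the compliance score is 90 points, meeting the 88 points threshold), but is set aside by (p): (p) operates — a current General Certificate is held. (d) remains available.
Exception (e) fails — no current Annual Notice is held.

No — exception (d) applies; the Dunmore Parks Department is not required to disclose the report.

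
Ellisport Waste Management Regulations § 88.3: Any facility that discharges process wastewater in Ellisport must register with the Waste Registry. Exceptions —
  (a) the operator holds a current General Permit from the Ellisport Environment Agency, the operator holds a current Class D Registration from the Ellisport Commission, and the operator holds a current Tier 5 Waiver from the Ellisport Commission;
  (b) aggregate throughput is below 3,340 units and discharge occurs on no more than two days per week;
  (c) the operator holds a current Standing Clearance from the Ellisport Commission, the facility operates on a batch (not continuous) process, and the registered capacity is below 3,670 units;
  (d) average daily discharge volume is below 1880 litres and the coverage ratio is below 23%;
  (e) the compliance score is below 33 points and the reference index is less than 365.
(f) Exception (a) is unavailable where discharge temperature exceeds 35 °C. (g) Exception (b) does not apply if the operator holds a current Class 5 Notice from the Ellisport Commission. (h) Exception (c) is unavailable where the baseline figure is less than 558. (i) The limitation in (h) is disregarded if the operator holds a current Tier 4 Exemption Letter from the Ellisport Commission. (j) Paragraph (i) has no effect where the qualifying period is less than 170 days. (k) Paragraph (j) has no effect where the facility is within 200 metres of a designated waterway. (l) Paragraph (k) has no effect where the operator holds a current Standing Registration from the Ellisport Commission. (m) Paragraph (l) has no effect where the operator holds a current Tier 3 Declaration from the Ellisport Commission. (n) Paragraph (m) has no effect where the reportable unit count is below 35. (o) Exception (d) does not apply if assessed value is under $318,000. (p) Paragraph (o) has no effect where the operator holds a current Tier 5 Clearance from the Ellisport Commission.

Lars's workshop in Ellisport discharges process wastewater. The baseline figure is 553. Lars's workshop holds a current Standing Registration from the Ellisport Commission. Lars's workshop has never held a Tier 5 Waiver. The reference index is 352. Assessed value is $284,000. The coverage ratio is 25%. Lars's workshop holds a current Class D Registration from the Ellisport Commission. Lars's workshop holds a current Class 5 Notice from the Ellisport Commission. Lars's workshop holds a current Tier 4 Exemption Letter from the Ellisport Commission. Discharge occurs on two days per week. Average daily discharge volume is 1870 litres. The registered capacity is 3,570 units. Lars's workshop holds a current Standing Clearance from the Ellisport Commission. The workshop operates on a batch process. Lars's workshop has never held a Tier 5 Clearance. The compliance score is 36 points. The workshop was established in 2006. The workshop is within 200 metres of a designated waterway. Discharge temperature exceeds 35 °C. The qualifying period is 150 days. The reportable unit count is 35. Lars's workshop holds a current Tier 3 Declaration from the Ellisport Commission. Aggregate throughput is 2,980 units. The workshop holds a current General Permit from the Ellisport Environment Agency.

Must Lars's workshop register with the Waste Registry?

Exception (a) requires that the operator holds a current Tier 5 Waiver from the Ellisport Commission; but there is no Tier 5 Waiver in force, so (a) is unavailable.
Exception (b) is satisfied on its face — aggregate throughput is 2,980 units, below the 3,340 units limit; discharge occurs on no more than two days per week. However, paragraph (g) must be considered: (g) applies — a current Class 5 Notice is held. Exception (b) does not apply.
All of (c)'s requirements are met (a current Standing Clearance is held; the facility operates on a batch process; the registered capacity is 3,570 units, below the 3,670 units limit). Considering the limiting provisions: (h) operates (the baseline figure is 553, less than the 558 limit), but is displaced by (i): (i) operates against (h): a current Tier 4 Exemption Letter is held. (j) would limit (i) — the qualifying period is 150 days, less than the 170 days limit — but (k) sets (j) aside: (k) operates against (j): the workshop is within 200 m of a designated waterway. (l) would limit (k) — a current Standing Registration is held — but (m) sets (l) aside: (m) operates against (l): a current Tier 3 Declaration is held. (n) is not triggered (the reportable unit count is 35, not below 35), so (m) stands. Exception (c) stands.
Exception (d) fails — the coverage ratio is 25%, not below 23%.
Exception (e) fails — the compliance score is 36 points, not below 33 points.

No — exception (c) applies; Lars's workshop is not required to register with the Waste Registry.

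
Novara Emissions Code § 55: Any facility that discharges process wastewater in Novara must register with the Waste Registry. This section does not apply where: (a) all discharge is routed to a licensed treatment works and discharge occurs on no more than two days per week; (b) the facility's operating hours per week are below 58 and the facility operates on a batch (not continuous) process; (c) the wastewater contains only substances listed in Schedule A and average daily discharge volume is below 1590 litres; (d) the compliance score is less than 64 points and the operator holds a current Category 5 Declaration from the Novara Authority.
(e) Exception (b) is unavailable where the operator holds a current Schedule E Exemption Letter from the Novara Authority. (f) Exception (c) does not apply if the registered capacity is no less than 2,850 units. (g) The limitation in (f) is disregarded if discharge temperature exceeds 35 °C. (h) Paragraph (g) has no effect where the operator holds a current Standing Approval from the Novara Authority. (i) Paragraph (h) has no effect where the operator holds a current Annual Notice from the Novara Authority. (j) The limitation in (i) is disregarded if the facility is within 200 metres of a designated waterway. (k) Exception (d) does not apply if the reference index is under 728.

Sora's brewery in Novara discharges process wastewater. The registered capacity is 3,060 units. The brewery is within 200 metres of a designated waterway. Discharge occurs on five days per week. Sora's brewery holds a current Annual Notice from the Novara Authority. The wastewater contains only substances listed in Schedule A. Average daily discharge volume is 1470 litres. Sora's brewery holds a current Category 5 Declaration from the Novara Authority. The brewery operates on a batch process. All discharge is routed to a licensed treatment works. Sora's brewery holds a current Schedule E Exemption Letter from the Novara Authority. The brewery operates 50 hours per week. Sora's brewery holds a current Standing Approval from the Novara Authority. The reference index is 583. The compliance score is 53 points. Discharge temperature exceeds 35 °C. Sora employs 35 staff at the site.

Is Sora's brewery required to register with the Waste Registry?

Yes — Sora's brewery must register with the Waste Registry.

Exception (a) does not apply: discharge occurs on five days per week.
Exception (b)'s conditions are all satisfied: the facility's operating hours per week are 50, below the 58 limit; the facility operates on a batch process. Turning to paragraph (e): (e) is engaged — a current Schedule E Exemption Letter is held. Exception (b) does not apply.
All of (c)'s requirements are met (the wastewater is Schedule-A-only; average daily discharge volume is 1470 litres, below the 1590 litres limit). Turning to paragraphs (f)–(j): (f) applies — the registered capacity is 3,060 units, meeting the 2,850 units threshold. (g) is engaged (discharge temperature exceeds 35 °C), but is set aside by (h): (h) operates — a current Standing Approval is held. (i) is engaged (a current Annual Notice is held), but is displaced by (j): (j) is engaged — the brewery is within 200 m of a designated waterway. (c) is therefore removed.
Exception (d)'s conditions are all satisfied: the compliance score is 53 points, less than the 64 points limit; a current Category 5 Declaration is held. But: (k) applies — the reference index is 583, under the 728 limit. So (d) is unavailable.
None of the exceptions is available; § 55 applies in full.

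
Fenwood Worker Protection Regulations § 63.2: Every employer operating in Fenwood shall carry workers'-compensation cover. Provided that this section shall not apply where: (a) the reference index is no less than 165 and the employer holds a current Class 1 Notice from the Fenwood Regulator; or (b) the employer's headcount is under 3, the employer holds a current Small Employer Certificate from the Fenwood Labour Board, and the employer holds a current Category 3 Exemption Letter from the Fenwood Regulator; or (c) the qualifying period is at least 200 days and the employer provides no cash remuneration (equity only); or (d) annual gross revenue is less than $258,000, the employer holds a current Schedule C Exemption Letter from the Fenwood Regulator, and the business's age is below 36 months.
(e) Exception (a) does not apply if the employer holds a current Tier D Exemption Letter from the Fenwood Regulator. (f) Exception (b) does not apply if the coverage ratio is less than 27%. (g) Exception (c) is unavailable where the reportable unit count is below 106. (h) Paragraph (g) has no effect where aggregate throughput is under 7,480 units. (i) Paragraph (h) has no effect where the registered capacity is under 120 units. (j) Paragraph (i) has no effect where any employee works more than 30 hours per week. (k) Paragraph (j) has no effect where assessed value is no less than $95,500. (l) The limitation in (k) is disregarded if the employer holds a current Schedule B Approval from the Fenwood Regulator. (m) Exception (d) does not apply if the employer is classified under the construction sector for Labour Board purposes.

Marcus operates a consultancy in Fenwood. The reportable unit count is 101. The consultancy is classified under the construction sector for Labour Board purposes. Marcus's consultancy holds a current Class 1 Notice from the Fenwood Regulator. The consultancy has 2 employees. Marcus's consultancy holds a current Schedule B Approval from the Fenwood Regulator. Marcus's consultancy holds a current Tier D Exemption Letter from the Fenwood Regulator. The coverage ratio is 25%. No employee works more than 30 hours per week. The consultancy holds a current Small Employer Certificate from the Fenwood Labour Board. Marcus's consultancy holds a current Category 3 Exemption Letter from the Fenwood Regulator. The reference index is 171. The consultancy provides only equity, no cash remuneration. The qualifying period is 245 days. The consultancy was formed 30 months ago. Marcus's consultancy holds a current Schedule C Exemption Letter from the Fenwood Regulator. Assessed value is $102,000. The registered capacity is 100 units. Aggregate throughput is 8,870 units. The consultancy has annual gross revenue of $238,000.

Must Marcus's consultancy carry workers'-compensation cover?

All of (a)'s requirements are met (the reference index is 171, meeting the 165 threshold; a current Class 1 Notice is held). But applying paragraph (e): (e) operates against (a): a current Tier D Exemption Letter is held. Exception (a) does not apply.
Exception (b) is satisfied on its face — the employer's headcount is 2, under the 3 limit; a current Small Employer Certificate is held; a current Category 3 Exemption Letter is held. Turning to paragraph (f): (f) operates against (b): the coverage ratio is 25%, less than the 27% limit. (b) is therefore removed.
Exception (c) is satisfied on its face — the qualifying period is 245 days, meeting the 200 days threshold; remuneration is equity-only. But: (g) operates — the reportable unit count is 101, below the 106 limit. (h) is not engaged (aggregate throughput is 8,870 units, not under 7,480 units), so (g) stands. So (c) is unavailable.
All of (d)'s requirements are met (annual gross revenue is $238,000, less than the $258,000 limit; a current Schedule C Exemption Letter is held; the business's age is 30 months, below the 36 months limit). However, paragraph (m) must be considered: (m) is engaged — the consultancy is classified under the construction sector. So (d) is unavailable.
No exception is made out. Marcus's consultancy falls within the general rule.

Yes — Marcus's consultancy must carry workers'-compensation cover.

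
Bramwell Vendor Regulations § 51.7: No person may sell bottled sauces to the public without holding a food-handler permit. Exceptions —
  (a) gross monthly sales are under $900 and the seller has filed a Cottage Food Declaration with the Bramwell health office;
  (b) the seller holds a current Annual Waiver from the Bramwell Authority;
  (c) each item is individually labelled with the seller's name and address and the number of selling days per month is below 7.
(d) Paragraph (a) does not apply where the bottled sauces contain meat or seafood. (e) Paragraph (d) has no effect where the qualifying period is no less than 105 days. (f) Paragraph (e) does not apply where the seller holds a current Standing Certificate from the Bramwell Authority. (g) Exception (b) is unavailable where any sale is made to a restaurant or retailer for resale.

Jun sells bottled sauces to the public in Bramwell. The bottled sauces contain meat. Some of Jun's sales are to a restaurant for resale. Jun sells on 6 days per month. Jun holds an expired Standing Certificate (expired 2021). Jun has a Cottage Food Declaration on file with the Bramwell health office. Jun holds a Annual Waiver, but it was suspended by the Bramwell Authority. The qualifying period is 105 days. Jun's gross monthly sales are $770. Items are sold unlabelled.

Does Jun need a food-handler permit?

Exception (a) is satisfied on its face — gross monthly sales are $770, under the $900 limit; a Cottage Food Declaration is on file. Considering the limiting provisions: (d) operates (the bottled sauces contain meat), but is itself disapplied by (e): (e) operates against (d): the qualifying period is 105 days, meeting the 105 days threshold. (f), which would lift (e), is not engaged — the Standing Certificate is not current. (a) remains available.
Exception (b) fails — no current Annual Waiver is held.
Exception (c) does not apply: items are sold unlabelled.

No — exception (a) applies; Jun is not required to hold a food-handler permit.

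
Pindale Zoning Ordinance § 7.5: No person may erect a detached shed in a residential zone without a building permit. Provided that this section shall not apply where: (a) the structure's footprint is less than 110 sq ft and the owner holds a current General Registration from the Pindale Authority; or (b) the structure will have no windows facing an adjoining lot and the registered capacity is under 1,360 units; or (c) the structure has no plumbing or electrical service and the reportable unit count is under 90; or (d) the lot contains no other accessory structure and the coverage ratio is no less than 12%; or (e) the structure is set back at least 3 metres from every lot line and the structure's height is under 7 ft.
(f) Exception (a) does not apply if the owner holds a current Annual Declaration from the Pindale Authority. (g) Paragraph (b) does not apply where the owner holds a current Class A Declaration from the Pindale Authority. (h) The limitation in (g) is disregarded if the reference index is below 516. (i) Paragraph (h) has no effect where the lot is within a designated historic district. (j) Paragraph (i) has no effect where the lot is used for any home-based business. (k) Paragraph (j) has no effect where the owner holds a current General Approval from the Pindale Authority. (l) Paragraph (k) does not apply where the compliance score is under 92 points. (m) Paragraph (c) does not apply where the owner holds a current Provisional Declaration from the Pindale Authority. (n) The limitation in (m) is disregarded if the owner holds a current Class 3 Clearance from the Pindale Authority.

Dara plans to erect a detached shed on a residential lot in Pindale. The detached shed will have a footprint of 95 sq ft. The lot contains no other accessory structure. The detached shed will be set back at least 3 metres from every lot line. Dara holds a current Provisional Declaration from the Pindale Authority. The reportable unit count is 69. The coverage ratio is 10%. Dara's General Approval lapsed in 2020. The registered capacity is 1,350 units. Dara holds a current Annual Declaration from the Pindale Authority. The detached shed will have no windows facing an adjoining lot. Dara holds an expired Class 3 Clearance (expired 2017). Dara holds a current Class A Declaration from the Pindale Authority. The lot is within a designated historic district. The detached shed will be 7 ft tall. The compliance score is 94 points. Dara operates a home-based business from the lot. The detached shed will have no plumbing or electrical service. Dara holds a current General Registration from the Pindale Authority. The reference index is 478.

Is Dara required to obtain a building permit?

Exception (a) is satisfied on its face — the structure's footprint is 95 sq ft, less than the 110 sq ft limit; a current General Registration is held. However, paragraph (f) must be considered: (f) operates — a current Annual Declaration is held. (a) is therefore removed.
Exception (b): no windows face an adjoining lot; the registered capacity is 1,350 units, under the 1,360 units limit — every condition holds. As to paragraphs (g)–(l): (g) applies (a current Class A Declaration is held), but is displaced by (h): (h) operates against (g): the reference index is 478, below the 516 limit. (i) operates (the lot is in a historic district), but is displaced by (j): (j) operates against (i): a home-based business operates on the lot. (k), which would lift (j), is inapplicable — no current General Approval is held. (b) remains available.
Exception (c): there is no plumbing or electrical service; the reportable unit count is 69, under the 90 limit — every condition holds. Turning to paragraphs (m)–(n): (m) operates against (c): a current Provisional Declaration is held. (n) is inapplicable (there is no Class 3 Clearance in force), so (m) stands. So (c) is unavailable.
Exception (d) fails — the coverage ratio is 10%, short of 12%.
Exception (e) requires that the structure's height is under 7 ft; but the structure's height is 7 ft, not under 7 ft, so (e) is unavailable.

No — exception (b) applies; Dara does not need a building permit.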